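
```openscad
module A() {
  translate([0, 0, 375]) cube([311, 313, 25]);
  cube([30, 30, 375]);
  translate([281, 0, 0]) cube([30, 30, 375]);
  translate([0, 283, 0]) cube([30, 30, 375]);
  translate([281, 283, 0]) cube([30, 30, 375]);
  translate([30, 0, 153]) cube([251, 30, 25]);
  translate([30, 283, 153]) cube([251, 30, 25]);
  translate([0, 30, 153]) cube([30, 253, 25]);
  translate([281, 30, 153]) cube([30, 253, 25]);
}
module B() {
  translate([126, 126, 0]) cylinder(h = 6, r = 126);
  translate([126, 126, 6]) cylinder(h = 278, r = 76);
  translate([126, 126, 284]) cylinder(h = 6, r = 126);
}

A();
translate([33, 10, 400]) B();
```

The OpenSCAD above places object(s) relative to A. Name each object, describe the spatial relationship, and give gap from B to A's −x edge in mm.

The spool's min-x is at 33; the stool's min-x is 0; gap = 33 mm.

A is a stool. B is a spool. The spool is on top of the stool. The gap from the spool to the stool's −x edge is 33 mm.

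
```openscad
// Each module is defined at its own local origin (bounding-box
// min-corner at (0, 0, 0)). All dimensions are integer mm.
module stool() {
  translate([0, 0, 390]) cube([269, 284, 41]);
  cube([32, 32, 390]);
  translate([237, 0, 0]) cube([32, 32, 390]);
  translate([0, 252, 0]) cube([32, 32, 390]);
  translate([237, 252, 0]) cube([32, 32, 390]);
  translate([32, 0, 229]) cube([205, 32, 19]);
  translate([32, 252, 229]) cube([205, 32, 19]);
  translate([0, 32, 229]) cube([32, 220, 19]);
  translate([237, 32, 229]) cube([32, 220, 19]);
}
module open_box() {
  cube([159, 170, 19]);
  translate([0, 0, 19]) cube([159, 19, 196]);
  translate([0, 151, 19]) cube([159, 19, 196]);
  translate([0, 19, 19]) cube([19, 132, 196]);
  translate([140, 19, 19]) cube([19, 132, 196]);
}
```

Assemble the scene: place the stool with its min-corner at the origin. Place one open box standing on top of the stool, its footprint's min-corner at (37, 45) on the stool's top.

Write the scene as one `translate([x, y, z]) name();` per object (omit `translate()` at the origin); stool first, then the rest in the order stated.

stool();
translate([37, 45, 431]) open_box();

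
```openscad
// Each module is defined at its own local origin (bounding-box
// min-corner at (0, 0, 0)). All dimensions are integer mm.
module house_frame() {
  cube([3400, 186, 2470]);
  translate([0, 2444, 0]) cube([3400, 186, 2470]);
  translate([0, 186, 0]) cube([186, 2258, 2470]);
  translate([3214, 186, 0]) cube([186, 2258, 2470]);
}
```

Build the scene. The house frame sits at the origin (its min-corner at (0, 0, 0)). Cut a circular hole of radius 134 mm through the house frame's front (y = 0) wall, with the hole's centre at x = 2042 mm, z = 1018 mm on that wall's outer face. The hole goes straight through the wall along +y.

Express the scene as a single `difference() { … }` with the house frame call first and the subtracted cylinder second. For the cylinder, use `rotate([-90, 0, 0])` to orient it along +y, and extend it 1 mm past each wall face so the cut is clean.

difference() {
  house_frame();
  translate([2042, -1, 1018]) rotate([-90, 0, 0]) cylinder(h = 188, r = 134);
}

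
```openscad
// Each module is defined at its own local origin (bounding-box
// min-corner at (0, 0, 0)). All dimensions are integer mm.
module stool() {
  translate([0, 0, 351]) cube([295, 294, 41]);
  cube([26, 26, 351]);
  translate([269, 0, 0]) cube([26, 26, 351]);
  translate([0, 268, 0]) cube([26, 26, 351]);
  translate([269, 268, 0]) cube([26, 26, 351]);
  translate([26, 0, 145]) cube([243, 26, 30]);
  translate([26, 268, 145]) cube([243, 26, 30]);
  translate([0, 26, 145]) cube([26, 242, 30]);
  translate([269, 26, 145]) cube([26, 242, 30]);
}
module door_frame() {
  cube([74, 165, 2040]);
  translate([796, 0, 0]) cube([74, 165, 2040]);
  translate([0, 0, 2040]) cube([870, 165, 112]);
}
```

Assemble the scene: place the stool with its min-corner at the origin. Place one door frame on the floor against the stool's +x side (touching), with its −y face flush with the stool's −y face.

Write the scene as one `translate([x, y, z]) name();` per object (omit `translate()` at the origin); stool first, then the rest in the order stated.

stool();
translate([295, 0, 0]) door_frame();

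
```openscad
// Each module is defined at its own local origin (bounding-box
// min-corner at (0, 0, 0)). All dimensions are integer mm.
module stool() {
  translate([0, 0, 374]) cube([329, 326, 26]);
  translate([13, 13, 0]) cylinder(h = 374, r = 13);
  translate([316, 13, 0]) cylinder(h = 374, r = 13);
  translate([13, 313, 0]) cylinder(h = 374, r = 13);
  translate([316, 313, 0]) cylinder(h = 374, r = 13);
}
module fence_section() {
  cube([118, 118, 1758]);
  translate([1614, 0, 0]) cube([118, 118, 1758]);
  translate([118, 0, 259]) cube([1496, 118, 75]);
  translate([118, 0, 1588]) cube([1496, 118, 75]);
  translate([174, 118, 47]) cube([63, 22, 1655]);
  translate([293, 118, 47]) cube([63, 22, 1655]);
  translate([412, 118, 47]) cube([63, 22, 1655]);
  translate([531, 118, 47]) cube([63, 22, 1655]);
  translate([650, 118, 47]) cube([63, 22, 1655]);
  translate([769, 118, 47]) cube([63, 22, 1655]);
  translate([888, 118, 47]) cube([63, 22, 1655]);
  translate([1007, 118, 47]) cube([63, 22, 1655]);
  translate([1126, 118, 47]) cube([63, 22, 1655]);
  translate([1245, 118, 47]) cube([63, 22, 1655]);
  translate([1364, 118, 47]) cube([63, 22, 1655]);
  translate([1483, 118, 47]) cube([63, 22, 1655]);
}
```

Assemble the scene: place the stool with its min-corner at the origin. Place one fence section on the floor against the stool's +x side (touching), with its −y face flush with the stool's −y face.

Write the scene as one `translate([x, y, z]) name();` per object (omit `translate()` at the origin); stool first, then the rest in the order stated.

stool();
translate([329, 0, 0]) fence_section();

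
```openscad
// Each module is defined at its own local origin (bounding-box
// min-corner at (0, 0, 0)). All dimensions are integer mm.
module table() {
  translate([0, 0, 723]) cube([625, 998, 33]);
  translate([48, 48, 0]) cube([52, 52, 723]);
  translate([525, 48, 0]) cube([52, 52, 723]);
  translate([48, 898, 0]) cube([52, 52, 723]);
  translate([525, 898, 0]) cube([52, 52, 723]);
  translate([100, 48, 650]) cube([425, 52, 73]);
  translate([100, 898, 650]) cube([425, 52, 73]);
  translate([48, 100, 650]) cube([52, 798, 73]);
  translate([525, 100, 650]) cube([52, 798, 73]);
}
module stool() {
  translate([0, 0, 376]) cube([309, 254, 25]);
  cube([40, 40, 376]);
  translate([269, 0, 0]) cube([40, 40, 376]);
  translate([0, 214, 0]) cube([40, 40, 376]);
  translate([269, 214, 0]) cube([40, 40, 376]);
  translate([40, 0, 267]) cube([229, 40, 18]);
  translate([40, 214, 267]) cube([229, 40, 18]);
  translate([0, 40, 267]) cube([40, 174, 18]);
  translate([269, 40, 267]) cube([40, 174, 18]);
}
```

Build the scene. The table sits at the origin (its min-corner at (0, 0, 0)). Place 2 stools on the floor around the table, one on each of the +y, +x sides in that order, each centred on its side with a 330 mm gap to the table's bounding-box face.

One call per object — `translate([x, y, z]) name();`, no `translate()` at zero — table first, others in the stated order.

table();
translate([158, 1328, 0]) stool();
translate([955, 372, 0]) stool();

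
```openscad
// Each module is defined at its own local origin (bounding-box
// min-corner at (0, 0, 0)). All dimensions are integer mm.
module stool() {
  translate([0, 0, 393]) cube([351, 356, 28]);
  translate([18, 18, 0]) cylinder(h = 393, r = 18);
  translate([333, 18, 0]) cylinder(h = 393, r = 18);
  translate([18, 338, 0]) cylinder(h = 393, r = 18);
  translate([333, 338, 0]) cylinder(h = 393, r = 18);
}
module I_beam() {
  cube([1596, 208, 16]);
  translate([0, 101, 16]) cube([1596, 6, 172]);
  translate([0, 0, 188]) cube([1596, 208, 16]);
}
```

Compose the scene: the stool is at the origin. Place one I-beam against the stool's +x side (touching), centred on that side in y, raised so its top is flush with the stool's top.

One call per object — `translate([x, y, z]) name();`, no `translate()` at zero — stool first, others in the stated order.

stool();
translate([351, 74, 217]) I_beam();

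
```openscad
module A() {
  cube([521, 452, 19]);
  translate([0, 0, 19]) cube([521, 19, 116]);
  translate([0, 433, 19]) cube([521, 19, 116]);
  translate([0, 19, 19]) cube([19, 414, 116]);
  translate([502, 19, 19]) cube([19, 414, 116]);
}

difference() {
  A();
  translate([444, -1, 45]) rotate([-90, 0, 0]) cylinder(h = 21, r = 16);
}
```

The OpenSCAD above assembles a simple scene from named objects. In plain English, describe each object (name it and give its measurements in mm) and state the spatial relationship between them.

A is an open-topped rectangular box: outside dimensions 521×452×135 mm, with a uniform wall and base thickness of 19 mm. The base is a full 521×452 slab on the floor; four walls sit on top of the base. The front and back walls (the −y and +y sides) span the full width; the two side walls fit between them.

The open box has a circular hole of radius 16 mm through its front wall, centred at (x = 444, z = 45).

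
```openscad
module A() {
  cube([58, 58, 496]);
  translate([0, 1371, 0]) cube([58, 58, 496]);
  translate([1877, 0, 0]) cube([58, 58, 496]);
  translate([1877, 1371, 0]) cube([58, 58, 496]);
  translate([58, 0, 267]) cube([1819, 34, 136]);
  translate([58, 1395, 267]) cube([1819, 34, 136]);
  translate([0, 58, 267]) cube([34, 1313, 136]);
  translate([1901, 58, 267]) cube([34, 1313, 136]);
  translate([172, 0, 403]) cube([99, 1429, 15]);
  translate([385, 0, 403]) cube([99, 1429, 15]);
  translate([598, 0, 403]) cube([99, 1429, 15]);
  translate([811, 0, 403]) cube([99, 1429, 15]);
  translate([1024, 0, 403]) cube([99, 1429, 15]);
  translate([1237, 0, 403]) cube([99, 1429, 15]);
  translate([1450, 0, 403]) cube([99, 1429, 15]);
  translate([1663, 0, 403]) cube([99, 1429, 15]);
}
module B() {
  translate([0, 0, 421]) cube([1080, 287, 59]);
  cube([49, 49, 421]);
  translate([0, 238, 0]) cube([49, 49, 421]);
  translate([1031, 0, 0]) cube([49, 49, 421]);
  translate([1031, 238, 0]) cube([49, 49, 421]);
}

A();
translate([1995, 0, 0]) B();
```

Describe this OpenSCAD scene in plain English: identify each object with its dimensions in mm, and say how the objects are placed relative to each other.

A is a bed frame 1935 mm long (x) by 1429 mm wide (y). Four 58×58 mm corner posts, 496 mm tall, at the corners of the footprint. Four rails of 34 mm thickness and 136 mm height run between adjacent posts with their undersides at z = 267 mm, their outer faces flush with the outside of the frame (the two x-running rails run between the posts' inner faces; the two y-running rails run between the posts' inner faces). 8 slats, each 99 mm wide (x) and 15 mm thick, lie across the top of the two x-running rails, running the full 1429 mm width of the frame in y; the slats are evenly spaced along x between the inner faces of the end posts with equal gaps (rounded down to the nearest mm) at the −x end and between each pair — any rounding remainder accumulates at the +x end.

B is a bench: a 1080×287 mm seat slab, 59 mm thick, top at z = 480 mm, on four 49×49 mm square legs flush with the seat corners and standing on z = 0.

The bench is on the floor beside the bed frame on its +x side.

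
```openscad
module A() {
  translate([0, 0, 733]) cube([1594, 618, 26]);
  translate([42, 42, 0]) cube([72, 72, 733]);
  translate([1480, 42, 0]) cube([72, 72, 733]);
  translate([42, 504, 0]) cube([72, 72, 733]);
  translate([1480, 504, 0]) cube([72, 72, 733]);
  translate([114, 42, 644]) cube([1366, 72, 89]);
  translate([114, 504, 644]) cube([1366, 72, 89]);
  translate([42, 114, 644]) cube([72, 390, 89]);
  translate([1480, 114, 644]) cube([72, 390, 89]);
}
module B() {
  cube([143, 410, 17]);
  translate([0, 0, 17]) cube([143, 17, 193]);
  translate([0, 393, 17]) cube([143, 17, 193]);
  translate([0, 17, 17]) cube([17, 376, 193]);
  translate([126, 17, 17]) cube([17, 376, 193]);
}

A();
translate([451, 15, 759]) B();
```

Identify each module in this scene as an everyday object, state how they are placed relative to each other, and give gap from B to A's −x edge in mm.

The open box's min-x is at 451; the table's min-x is 0; gap = 451 mm.

A is a table. B is an open box. The open box is on top of the table. The gap from the open box to the table's −x edge is 451 mm.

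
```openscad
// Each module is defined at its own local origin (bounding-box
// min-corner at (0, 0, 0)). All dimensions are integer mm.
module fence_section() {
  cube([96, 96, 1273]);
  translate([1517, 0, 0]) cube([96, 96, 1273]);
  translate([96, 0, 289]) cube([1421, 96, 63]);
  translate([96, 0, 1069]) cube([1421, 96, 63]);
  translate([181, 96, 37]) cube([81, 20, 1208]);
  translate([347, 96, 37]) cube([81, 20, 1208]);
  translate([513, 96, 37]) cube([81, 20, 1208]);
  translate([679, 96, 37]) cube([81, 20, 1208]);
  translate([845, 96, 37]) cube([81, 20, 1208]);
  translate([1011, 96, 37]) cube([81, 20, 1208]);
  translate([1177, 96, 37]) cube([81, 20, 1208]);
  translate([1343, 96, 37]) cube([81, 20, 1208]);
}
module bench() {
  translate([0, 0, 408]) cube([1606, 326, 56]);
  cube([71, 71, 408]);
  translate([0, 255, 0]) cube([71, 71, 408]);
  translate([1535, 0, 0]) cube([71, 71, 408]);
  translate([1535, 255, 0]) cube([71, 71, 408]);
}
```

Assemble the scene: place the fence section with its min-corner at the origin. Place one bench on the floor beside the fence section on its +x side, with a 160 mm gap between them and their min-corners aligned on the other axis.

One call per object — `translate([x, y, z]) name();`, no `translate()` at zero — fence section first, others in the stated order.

fence_section();
translate([1773, 0, 0]) bench();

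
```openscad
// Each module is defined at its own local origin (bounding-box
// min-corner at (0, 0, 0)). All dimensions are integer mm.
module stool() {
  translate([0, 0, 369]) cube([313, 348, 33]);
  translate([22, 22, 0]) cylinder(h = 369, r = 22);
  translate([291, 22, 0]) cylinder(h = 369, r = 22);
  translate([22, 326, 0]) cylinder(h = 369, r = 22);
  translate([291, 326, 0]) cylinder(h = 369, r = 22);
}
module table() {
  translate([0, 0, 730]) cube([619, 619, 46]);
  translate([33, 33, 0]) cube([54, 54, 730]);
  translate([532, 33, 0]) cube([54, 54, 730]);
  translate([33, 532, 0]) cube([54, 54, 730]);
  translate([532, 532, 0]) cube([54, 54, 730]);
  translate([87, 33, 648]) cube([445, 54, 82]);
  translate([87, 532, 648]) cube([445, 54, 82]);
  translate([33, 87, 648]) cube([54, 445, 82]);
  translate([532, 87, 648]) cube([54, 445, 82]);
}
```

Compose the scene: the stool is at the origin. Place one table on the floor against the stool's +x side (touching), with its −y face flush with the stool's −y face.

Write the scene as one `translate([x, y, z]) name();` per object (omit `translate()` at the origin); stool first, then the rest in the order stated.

stool();
translate([313, 0, 0]) table();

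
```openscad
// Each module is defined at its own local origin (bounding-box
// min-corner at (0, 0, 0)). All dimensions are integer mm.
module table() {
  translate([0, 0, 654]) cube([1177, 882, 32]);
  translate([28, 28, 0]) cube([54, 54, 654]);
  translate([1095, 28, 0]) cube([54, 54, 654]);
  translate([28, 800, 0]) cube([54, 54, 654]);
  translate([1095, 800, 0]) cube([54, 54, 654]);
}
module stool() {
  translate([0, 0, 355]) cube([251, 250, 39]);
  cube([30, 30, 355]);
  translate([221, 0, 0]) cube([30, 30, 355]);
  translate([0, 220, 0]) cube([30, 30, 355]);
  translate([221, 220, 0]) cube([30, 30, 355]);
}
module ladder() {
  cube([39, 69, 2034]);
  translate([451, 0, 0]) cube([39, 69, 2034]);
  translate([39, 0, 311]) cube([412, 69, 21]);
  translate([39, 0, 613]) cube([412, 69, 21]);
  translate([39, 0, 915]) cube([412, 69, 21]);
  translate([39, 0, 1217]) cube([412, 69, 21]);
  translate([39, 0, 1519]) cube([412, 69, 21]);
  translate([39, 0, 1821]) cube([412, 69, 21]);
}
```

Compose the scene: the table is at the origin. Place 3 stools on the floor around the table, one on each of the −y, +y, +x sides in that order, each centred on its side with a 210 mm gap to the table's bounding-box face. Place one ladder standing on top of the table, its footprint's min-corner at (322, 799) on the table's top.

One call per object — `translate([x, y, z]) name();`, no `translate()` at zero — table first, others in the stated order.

table();
translate([463, -460, 0]) stool();
translate([463, 1092, 0]) stool();
translate([1387, 316, 0]) stool();
translate([322, 799, 686]) ladder();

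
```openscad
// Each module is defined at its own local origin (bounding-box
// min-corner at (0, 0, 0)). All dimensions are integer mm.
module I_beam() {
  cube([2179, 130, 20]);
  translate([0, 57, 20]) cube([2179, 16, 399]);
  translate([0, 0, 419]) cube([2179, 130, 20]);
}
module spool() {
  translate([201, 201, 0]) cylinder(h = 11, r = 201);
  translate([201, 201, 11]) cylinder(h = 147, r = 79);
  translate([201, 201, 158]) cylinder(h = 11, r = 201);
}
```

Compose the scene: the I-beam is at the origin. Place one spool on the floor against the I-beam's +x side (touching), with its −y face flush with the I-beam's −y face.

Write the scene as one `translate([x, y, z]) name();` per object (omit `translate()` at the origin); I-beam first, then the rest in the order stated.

I_beam();
translate([2179, 0, 0]) spool();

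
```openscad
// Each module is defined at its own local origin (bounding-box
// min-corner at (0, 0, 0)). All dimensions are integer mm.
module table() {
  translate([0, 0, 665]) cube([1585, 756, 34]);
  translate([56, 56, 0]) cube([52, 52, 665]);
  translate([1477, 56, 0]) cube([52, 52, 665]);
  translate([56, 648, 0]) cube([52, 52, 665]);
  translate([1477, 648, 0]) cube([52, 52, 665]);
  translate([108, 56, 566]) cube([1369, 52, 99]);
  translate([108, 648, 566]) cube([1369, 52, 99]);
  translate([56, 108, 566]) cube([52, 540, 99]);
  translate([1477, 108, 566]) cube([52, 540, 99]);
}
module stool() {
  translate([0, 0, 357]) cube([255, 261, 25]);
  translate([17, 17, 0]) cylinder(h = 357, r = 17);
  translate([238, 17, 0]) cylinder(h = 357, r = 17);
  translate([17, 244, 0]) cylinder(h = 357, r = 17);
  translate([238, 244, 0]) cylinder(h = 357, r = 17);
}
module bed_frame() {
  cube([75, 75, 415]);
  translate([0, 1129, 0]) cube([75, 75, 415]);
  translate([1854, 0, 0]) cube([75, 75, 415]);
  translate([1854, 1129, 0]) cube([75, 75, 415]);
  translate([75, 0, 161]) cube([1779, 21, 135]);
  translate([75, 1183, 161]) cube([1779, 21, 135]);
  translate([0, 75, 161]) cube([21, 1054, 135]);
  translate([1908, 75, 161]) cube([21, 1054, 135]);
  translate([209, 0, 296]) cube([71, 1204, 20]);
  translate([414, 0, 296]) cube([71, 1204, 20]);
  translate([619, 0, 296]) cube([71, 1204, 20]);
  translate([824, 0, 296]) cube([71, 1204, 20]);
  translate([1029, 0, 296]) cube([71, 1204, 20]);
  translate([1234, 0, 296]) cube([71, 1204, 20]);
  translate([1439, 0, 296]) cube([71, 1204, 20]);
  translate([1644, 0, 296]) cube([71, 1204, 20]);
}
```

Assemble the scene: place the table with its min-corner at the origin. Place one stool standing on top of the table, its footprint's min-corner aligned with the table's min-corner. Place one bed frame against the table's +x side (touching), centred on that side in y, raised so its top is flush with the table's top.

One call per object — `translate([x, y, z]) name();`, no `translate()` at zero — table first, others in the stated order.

table();
translate([0, 0, 699]) stool();
translate([1585, -224, 284]) bed_frame();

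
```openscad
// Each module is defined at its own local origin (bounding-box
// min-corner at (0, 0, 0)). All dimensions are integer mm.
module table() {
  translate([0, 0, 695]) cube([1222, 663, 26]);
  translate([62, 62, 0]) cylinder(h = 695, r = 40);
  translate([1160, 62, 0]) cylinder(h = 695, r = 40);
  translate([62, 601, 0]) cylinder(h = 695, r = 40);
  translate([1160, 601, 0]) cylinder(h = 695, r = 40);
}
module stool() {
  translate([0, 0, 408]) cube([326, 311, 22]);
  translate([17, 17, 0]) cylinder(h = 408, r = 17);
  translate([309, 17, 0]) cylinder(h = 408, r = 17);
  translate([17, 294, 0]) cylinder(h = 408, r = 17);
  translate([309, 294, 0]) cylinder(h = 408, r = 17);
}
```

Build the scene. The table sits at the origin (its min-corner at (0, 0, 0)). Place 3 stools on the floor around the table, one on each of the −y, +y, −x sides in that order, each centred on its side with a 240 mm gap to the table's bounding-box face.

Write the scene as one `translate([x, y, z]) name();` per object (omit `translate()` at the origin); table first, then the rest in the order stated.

table();
translate([448, -551, 0]) stool();
translate([448, 903, 0]) stool();
translate([-566, 176, 0]) stool();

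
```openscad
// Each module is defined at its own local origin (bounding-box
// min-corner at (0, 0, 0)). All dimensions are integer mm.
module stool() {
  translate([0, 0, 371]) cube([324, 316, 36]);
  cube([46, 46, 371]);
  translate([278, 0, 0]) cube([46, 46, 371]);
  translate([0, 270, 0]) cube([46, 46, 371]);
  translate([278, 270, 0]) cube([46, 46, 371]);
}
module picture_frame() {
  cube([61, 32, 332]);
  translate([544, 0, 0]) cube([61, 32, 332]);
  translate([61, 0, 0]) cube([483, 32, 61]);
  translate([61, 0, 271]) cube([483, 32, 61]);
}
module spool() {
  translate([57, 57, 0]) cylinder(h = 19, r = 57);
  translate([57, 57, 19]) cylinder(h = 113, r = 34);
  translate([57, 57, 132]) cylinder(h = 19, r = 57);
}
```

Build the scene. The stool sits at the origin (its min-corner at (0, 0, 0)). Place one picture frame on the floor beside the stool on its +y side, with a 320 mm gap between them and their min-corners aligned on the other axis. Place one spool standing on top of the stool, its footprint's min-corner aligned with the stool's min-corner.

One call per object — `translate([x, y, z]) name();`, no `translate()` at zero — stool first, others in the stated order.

stool();
translate([0, 636, 0]) picture_frame();
translate([0, 0, 407]) spool();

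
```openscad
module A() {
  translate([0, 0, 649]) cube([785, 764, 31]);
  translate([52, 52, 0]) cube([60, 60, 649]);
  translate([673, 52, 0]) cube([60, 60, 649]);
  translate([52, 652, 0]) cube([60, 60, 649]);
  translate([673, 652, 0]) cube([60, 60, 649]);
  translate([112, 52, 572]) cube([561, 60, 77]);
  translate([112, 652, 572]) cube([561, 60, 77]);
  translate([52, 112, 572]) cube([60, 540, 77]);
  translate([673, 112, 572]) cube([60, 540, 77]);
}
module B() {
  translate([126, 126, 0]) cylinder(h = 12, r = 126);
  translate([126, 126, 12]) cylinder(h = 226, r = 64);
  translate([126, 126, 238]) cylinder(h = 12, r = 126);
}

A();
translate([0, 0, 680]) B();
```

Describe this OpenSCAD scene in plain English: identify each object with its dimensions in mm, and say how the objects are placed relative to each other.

A is a table: top 785 mm (x) × 764 mm (y), 31 mm thick, upper face at z = 680 mm, on four 60×60 mm square legs, each inset 52 mm from the nearest pair of top edges, running from z = 0 to the bottom of the top. Four apron rails, 60 mm thick and 77 mm tall, run between adjacent legs with their top edges flush with the underside of the top and their outer faces flush with the legs' outer faces.

B is a spool: two coaxial disc flanges of radius 126 mm and thickness 12 mm, joined by a core cylinder of radius 64 mm and height 226 mm. The lower flange rests on z = 0 and the three cylinders share a vertical axis.

The spool is on top of the table.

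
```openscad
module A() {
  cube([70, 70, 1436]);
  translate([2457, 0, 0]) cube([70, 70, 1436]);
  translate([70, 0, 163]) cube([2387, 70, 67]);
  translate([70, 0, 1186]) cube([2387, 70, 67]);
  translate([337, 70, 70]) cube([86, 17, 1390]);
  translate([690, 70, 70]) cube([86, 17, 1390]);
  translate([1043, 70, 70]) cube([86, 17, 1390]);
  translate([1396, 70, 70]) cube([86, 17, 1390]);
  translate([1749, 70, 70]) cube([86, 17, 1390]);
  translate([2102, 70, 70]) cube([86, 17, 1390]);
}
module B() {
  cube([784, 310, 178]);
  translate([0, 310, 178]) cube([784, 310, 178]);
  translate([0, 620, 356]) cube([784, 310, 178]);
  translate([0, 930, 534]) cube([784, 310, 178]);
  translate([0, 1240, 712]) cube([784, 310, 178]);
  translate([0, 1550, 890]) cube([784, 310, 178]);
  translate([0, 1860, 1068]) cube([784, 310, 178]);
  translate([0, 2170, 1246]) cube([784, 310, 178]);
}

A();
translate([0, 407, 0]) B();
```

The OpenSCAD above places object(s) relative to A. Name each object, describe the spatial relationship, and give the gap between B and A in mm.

The staircase's nearest face is 320 mm from the fence section's +y face.

A is a fence section. B is a staircase. The staircase is on the floor beside the fence section on its +y side. The gap between the staircase and the fence section is 320 mm.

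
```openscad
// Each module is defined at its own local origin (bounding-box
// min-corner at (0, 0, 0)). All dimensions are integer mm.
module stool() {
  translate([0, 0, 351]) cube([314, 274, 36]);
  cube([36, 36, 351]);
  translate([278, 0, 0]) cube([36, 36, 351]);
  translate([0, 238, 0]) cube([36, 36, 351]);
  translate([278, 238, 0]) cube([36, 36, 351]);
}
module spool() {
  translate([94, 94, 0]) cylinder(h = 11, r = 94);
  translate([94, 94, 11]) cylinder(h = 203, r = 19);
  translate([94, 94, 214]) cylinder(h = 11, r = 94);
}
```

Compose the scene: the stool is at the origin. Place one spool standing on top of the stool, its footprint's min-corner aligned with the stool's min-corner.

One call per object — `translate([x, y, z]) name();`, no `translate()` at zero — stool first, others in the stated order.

stool();
translate([0, 0, 387]) spool();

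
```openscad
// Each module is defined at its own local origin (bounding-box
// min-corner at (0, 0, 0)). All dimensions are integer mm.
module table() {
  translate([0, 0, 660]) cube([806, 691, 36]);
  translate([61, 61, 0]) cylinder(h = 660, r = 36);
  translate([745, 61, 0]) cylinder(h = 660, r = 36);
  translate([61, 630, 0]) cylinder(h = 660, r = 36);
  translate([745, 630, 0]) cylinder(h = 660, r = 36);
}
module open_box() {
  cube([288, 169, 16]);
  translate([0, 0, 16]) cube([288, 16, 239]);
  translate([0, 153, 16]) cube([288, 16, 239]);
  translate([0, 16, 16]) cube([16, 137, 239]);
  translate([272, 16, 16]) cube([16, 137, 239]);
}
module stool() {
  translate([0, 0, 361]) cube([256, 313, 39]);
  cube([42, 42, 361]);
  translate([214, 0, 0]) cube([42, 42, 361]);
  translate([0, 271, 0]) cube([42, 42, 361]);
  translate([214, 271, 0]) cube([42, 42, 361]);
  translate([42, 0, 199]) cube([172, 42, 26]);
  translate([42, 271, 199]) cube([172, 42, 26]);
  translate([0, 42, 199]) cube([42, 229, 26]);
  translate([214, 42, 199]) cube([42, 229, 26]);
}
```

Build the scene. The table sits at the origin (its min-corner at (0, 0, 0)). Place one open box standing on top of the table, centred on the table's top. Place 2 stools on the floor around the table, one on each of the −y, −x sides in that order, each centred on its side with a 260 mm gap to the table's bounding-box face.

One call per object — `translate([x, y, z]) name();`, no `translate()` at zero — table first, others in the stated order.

table();
translate([259, 261, 696]) open_box();
translate([275, -573, 0]) stool();
translate([-516, 189, 0]) stool();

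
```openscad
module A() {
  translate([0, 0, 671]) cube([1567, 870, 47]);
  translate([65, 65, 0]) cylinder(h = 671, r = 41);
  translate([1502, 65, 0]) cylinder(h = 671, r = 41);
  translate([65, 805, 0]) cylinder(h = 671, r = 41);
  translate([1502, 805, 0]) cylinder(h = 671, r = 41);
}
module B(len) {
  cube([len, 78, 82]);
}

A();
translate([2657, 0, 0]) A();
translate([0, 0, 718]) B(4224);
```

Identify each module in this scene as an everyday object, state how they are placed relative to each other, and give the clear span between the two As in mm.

A is a table. B is a beam. A beam spans the tops of two tables. The clear span between the two tables is 1090 mm.

Second table starts at x = 2657; first ends at x = 1567; clear span = 2657 − 1567 = 1090 mm.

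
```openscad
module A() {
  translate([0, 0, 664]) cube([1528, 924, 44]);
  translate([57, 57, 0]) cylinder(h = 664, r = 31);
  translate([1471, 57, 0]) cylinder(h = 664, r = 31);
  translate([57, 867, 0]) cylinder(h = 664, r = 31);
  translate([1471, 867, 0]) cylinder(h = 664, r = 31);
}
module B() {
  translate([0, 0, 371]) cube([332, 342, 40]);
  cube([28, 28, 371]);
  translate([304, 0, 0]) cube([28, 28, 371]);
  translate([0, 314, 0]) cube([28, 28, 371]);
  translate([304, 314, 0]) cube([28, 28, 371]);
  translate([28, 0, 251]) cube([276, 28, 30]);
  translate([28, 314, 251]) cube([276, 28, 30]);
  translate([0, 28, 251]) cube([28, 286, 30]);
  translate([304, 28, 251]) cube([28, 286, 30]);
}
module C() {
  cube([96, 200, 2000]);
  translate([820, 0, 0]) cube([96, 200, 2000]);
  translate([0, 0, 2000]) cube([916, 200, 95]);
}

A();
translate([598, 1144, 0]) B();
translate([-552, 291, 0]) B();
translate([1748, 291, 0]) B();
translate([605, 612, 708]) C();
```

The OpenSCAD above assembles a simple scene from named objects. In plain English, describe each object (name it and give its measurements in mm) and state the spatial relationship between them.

A is a table with a 1528×924 mm rectangular top, 44 mm thick, top surface at z = 708 mm, supported by four round legs of 62 mm diameter, each leg's bounding box inset 26 mm from the nearest pair of top edges, running from the floor.

B is a simple wooden stool: a rectangular seat 332 mm (x) by 342 mm (y), 40 mm thick, top face at z = 411 mm, on four square legs, each 28×28 mm in cross-section. The legs rest on z = 0, each flush with a corner of the seat. Four stretchers, 28 mm wide and 30 mm tall, connect adjacent legs with their undersides at z = 251 mm, each running between the inner faces of the legs it joins and aligned with the legs' outer faces on the other axis.

C is a rectangular door frame: two vertical jambs of 96×200 mm section, 2000 mm tall, with a clear opening 724 mm wide between their inner faces. A header 95 mm tall and 200 mm deep lies on top of the jambs and spans the full outside width.

Three stools sit around the table at the +y, −x, +x sides. The door frame is on top of the table.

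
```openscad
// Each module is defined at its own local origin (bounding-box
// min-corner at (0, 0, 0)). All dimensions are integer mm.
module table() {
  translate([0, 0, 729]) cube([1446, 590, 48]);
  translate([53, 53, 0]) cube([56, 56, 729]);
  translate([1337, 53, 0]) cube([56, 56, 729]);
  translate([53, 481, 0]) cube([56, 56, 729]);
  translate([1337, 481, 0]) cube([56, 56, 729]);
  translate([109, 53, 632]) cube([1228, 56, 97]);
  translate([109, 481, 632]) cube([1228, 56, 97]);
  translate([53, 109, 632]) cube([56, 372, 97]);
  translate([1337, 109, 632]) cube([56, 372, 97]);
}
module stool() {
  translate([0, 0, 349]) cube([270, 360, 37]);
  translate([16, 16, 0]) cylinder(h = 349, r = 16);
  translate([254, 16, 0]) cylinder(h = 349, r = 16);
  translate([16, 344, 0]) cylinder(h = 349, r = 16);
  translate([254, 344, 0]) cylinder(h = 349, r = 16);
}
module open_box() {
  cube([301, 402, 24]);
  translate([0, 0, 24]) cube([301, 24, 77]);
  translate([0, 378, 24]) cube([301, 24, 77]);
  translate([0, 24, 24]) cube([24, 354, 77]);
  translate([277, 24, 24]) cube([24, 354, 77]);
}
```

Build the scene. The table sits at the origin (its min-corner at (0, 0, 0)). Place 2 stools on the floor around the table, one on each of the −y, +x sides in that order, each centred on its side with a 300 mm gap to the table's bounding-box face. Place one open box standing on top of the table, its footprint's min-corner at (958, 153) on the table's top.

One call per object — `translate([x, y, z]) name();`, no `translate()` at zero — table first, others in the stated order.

table();
translate([588, -660, 0]) stool();
translate([1746, 115, 0]) stool();
translate([958, 153, 777]) open_box();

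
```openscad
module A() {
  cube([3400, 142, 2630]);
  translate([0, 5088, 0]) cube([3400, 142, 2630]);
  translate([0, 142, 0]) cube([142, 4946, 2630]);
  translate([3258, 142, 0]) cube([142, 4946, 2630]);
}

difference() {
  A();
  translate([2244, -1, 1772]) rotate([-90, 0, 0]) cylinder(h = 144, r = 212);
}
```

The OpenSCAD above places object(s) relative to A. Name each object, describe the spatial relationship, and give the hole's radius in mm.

The subtracted cylinder has r = 212 mm.

A is a house frame. The house frame has a circular hole through its front wall. The hole's radius is 212 mm.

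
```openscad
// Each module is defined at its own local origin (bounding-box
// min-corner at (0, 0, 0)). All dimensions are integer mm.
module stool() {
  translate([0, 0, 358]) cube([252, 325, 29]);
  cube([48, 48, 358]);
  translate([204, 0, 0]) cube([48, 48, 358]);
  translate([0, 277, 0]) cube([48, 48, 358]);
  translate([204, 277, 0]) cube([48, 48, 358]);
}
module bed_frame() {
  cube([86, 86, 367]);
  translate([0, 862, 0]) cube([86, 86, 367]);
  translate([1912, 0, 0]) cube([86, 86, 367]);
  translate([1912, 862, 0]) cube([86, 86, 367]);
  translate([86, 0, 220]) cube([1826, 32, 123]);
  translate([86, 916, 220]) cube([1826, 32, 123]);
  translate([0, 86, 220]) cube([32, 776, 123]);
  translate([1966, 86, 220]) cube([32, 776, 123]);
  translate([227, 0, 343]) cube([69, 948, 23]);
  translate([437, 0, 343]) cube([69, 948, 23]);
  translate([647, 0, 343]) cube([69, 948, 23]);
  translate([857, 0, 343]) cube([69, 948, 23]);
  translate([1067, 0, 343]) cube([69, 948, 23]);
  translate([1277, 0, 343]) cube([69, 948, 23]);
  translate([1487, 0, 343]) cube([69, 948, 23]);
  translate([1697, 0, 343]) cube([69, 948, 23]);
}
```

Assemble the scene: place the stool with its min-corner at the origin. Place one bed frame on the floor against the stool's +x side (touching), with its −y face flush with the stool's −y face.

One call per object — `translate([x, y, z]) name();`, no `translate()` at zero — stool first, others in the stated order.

stool();
translate([252, 0, 0]) bed_frame();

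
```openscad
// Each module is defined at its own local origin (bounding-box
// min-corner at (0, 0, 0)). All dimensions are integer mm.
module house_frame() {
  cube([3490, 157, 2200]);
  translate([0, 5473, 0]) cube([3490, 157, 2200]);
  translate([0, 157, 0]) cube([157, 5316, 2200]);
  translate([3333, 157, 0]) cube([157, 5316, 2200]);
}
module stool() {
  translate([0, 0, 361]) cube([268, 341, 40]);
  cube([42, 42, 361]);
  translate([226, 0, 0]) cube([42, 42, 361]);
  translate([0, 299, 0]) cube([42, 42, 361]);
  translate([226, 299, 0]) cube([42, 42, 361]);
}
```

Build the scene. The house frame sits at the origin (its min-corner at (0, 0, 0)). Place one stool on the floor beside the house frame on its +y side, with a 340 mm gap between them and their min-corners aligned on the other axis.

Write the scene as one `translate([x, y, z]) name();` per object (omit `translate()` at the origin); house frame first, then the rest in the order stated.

house_frame();
translate([0, 5970, 0]) stool();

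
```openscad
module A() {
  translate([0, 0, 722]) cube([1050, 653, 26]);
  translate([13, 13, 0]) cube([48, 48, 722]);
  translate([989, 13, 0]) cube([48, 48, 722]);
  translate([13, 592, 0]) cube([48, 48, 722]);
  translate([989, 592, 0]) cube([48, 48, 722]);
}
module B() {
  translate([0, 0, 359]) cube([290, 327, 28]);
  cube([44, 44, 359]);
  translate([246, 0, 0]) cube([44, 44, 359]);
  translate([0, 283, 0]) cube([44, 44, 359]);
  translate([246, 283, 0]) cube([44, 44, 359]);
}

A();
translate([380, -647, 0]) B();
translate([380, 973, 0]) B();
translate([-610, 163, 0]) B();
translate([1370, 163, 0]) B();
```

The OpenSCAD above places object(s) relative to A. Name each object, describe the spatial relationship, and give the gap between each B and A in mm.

A is a table. B is a stool. Four stools sit around the table at the −y, +y, −x, +x sides. The gap between each stool and the table is 320 mm.

Each stool's nearest face is 320 mm from the table's bounding box.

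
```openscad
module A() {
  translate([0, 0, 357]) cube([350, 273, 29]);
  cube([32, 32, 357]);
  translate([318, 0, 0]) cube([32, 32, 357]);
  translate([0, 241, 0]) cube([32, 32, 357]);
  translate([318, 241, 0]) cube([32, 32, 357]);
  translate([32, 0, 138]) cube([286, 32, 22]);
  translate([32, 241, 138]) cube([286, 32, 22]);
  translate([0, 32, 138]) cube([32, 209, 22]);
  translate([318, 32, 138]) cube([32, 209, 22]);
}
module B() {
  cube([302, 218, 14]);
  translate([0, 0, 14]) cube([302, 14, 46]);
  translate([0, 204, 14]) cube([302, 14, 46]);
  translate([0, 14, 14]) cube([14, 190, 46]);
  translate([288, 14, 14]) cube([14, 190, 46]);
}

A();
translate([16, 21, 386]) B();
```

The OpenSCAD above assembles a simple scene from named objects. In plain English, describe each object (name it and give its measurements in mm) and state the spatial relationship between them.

A is a four-legged stool. The seat is a 350×273×29 mm slab whose top surface is at z = 386 mm; four square legs, each 32×32 mm in cross-section, run from the floor (z = 0) to the underside of the seat, each flush with a corner of the seat. Four stretchers, 32 mm wide and 22 mm tall, connect adjacent legs with their undersides at z = 138 mm, each running between the inner faces of the legs it joins and aligned with the legs' outer faces on the other axis.

B is an open-topped rectangular box: outside dimensions 302×218×60 mm, with a uniform wall and base thickness of 14 mm. The base is a full 302×218 slab on the floor; four walls sit on top of the base. The front and back walls (the −y and +y sides) span the full width; the two side walls fit between them.

The open box is on top of the stool.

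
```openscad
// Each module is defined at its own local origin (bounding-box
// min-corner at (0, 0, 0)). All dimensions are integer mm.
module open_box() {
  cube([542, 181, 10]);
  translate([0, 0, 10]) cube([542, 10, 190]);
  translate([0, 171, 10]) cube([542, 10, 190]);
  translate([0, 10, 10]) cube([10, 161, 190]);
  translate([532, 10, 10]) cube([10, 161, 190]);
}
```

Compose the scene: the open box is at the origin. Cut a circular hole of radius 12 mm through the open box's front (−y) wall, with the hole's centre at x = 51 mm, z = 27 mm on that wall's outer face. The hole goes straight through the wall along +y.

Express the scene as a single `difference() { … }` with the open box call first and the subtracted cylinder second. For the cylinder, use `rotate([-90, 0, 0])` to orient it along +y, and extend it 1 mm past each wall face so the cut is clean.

difference() {
  open_box();
  translate([51, -1, 27]) rotate([-90, 0, 0]) cylinder(h = 12, r = 12);
}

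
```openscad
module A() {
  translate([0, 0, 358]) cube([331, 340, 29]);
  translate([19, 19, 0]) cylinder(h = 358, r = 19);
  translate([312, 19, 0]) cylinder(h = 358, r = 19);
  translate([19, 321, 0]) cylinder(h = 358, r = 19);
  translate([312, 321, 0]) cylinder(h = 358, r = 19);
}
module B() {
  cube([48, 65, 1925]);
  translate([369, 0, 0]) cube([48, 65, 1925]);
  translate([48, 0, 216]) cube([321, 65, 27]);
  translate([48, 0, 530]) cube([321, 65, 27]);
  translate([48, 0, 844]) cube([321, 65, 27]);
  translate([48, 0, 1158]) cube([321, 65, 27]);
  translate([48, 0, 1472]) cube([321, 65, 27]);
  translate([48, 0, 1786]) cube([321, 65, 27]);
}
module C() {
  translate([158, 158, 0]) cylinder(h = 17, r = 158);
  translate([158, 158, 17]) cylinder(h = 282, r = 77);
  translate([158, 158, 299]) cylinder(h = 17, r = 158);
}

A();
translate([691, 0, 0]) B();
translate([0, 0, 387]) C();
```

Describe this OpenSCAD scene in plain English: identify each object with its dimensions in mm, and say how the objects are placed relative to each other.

A is a four-legged stool. The seat is a 331×340×29 mm slab whose top surface is at z = 387 mm; four round legs, each 38 mm in diameter, run from the floor (z = 0) to the underside of the seat, each leg's axis is inset half a diameter from the nearest pair of seat edges (so the leg's bounding box is flush with the corner).

B is a straight ladder. Two 48×65 mm vertical rails, 1925 mm tall, stand 417 mm apart (outside-to-outside) with their front faces coplanar on the −y side. 6 rungs, each 65 mm deep and 27 mm tall, span between the inner faces of the rails, front faces flush with the rails. The lowest rung's underside is at z = 216 mm and rungs are spaced 314 mm apart (underside to underside).

C is a spool: two coaxial disc flanges of radius 158 mm and thickness 17 mm, joined by a core cylinder of radius 77 mm and height 282 mm. The lower flange rests on z = 0 and the three cylinders share a vertical axis.

The ladder is on the floor beside the stool on its +x side. The spool is on top of the stool.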